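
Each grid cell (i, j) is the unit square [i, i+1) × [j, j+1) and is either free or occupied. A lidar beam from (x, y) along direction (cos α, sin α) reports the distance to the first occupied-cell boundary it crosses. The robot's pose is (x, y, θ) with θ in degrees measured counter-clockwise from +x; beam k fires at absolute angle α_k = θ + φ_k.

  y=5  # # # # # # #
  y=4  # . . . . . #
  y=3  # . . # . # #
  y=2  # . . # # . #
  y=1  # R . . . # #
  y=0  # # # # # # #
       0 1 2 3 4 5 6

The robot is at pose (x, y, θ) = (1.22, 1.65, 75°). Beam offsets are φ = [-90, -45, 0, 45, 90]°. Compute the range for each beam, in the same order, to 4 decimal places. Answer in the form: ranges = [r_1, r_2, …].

beam 1: φ=-90°, α=345°
  dir = (cos 345°, sin 345°) = (0.9659, -0.2588); from cell (1,1)
  next x-line at t=0.8075, next y-line at t=2.5114; Δt_x=1.0353, Δt_y=3.8637
    x: enter (2,1) at t=0.8075
    x: enter (3,1) at t=1.8428
    y: enter (3,0) at t=2.5114 ← occupied
  → r_1 = 2.5114
beam 2: φ=-45°, α=30°
  dir = (cos 30°, sin 30°) = (0.8660, 0.5000); from cell (1,1)
  next x-line at t=0.9007, next y-line at t=0.7000; Δt_x=1.1547, Δt_y=2.0000
    y: enter (1,2) at t=0.7000
    x: enter (2,2) at t=0.9007
    x: enter (3,2) at t=2.0554 ← occupied
  → r_2 = 2.0554
beam 3: φ=0°, α=75°
  dir = (cos 75°, sin 75°) = (0.2588, 0.9659); from cell (1,1)
  next x-line at t=3.0137, next y-line at t=0.3623; Δt_x=3.8637, Δt_y=1.0353
    y: enter (1,2) at t=0.3623
    y: enter (1,3) at t=1.3976
    y: enter (1,4) at t=2.4329
    x: enter (2,4) at t=3.0137
    y: enter (2,5) at t=3.4682 ← occupied
  → r_3 = 3.4682
beam 4: φ=45°, α=120°
  dir = (cos 120°, sin 120°) = (-0.5000, 0.8660); from cell (1,1)
  next x-line at t=0.4400, next y-line at t=0.4041; Δt_x=2.0000, Δt_y=1.1547
    y: enter (1,2) at t=0.4041
    x: enter (0,2) at t=0.4400 ← occupied
  → r_4 = 0.4400
beam 5: φ=90°, α=165°
  dir = (cos 165°, sin 165°) = (-0.9659, 0.2588); from cell (1,1)
  next x-line at t=0.2278, next y-line at t=1.3523; Δt_x=1.0353, Δt_y=3.8637
    x: enter (0,1) at t=0.2278 ← occupied
  → r_5 = 0.2278

ranges = [2.5114, 2.0554, 3.4682, 0.4400, 0.2278]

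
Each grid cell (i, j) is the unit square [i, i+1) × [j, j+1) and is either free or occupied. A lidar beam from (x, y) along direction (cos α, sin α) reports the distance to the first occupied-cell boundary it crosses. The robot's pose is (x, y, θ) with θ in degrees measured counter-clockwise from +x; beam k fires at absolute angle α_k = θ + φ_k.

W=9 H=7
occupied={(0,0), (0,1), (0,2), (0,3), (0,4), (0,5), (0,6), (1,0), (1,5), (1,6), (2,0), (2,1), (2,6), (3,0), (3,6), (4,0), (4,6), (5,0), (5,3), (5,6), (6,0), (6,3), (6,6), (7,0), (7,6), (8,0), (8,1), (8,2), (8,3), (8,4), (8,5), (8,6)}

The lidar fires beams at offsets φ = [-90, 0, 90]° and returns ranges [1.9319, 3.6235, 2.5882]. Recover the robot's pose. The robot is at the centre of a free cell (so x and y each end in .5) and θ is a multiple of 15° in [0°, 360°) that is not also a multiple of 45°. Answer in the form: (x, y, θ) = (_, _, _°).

(x, y, θ) = (3.5, 2.5, 105°)

Candidates: 31 free-cell centres × 16 headings = 496 poses. Raycast each; keep the one whose scan matches to 4 dp.
  (4.5, 4.5, 240°): beam 1 = 2.8868 ≠ 1.9319 ✗
  (7.5, 2.5, 75°): beam 1 = 0.5176 ≠ 1.9319 ✗
  (2.5, 2.5, 120°): beam 1 = 2.8868 ≠ 1.9319 ✗
  (1.5, 3.5, 210°): beam 1 = 1.0000 ≠ 1.9319 ✗
  …
  (3.5, 2.5, 105°): r_1=1.9319, r_2=3.6235, r_3=2.5882 — all match ✓
Unique over the lattice → pose = (3.5, 2.5, 105°).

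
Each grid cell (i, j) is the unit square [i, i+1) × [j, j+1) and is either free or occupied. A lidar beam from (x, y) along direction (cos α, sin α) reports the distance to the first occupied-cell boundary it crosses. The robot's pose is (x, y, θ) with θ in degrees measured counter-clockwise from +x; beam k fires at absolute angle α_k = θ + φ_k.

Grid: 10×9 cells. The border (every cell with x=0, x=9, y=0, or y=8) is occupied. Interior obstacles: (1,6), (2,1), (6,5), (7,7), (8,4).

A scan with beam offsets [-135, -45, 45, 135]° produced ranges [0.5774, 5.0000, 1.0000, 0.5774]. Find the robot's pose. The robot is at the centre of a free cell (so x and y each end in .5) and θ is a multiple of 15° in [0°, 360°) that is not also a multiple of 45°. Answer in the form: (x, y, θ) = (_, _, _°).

The pose lattice has 51·16 = 816 candidates. Test each by forward raycasting.
  (8.5, 1.5, 120°): beam 1 = 0.5176 ≠ 0.5774 ✗
  (1.5, 4.5, 60°): beam 1 = 2.5882 ≠ 0.5774 ✗
  (6.5, 3.5, 330°): beam 1 = 5.6940 ≠ 0.5774 ✗
  (3.5, 5.5, 330°): beam 1 = 2.5882 ≠ 0.5774 ✗
  …
  (8.5, 3.5, 255°): r_1=0.5774, r_2=5.0000, r_3=1.0000, r_4=0.5774 — all match ✓
Unique over the lattice → pose = (8.5, 3.5, 255°).

(x, y, θ) = (8.5, 3.5, 255°)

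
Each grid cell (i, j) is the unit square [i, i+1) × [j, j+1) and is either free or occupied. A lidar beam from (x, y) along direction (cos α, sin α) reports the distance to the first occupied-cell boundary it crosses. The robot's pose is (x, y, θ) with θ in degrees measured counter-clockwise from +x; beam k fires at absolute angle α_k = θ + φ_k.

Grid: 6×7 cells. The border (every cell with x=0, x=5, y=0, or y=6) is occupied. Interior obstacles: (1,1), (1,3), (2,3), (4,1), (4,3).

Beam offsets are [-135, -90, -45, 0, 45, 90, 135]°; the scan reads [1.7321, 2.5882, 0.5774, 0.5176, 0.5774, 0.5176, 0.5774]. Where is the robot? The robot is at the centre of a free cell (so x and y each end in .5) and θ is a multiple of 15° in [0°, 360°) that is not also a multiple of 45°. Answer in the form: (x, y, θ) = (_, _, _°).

The pose lattice has 15·16 = 240 candidates. Test each by forward raycasting.
  (4.5, 5.5, 210°): beam 1 = 0.5176 ≠ 1.7321 ✗
  (1.5, 4.5, 165°): beam 1 = 3.0000 ≠ 1.7321 ✗
  (1.5, 4.5, 210°): beam 1 = 1.5529 ≠ 1.7321 ✗
  …
  (4.5, 2.5, 285°): r_1=1.7321, r_2=2.5882, r_3=0.5774, r_4=0.5176, r_5=0.5774, r_6=0.5176, r_7=0.5774 — all match ✓
Unique over the lattice → pose = (4.5, 2.5, 285°).

(x, y, θ) = (4.5, 2.5, 285°)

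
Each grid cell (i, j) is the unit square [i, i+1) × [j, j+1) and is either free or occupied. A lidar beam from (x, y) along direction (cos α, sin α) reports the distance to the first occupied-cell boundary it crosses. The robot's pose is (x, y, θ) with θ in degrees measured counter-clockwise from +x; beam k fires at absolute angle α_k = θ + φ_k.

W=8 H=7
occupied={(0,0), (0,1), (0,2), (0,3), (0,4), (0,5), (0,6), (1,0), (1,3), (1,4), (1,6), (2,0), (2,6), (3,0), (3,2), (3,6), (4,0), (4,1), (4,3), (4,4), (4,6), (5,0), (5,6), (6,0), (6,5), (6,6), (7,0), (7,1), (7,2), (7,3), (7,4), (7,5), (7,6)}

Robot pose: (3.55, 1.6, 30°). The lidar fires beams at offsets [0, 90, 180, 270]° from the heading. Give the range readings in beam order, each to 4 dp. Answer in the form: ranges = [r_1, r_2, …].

beam 1: φ=0°, α=30°
  dir = (cos 30°, sin 30°) = (0.8660, 0.5000); from cell (3,1)
  next x-line at t=0.5196, next y-line at t=0.8000; Δt_x=1.1547, Δt_y=2.0000
    x: enter (4,1) at t=0.5196 ← occupied
  → r_1 = 0.5196
beam 2: φ=90°, α=120°
  dir = (cos 120°, sin 120°) = (-0.5000, 0.8660); from cell (3,1)
  next x-line at t=1.1000, next y-line at t=0.4619; Δt_x=2.0000, Δt_y=1.1547
    y: enter (3,2) at t=0.4619 ← occupied
  → r_2 = 0.4619
beam 3: φ=180°, α=210°
  dir = (cos 210°, sin 210°) = (-0.8660, -0.5000); from cell (3,1)
  next x-line at t=0.6351, next y-line at t=1.2000; Δt_x=1.1547, Δt_y=2.0000
    x: enter (2,1) at t=0.6351
    y: enter (2,0) at t=1.2000 ← occupied
  → r_3 = 1.2000
beam 4: φ=270°, α=300°
  dir = (cos 300°, sin 300°) = (0.5000, -0.8660); from cell (3,1)
  next x-line at t=0.9000, next y-line at t=0.6928; Δt_x=2.0000, Δt_y=1.1547
    y: enter (3,0) at t=0.6928 ← occupied
  → r_4 = 0.6928

ranges = [0.5196, 0.4619, 1.2000, 0.6928]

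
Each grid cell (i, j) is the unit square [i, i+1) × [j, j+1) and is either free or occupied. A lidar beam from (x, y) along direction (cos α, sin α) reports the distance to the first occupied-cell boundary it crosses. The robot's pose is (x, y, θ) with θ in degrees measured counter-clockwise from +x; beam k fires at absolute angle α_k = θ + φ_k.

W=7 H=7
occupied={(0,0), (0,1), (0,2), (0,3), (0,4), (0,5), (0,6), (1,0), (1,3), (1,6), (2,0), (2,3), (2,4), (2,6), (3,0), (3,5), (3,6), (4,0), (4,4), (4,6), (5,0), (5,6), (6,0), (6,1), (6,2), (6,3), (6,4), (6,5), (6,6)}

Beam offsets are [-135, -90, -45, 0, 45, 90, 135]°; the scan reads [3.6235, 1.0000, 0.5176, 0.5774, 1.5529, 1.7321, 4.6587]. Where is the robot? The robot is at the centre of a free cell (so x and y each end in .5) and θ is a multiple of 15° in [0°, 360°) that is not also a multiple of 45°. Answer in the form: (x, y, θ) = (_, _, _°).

(x, y, θ) = (4.5, 1.5, 300°)

The pose lattice has 20·16 = 320 candidates. Test each by forward raycasting.
  (4.5, 5.5, 285°): beam 1 = 0.5774 ≠ 3.6235 ✗
  (1.5, 5.5, 120°): beam 1 = 1.5529 ≠ 3.6235 ✗
  (5.5, 3.5, 120°): beam 1 = 0.5176 ≠ 3.6235 ✗
  (4.5, 5.5, 105°): beam 1 = 1.7321 ≠ 3.6235 ✗
  (3.5, 2.5, 345°): beam 1 = 2.8868 ≠ 3.6235 ✗
  …
  (4.5, 1.5, 300°): r_1=3.6235, r_2=1.0000, r_3=0.5176, r_4=0.5774, r_5=1.5529, r_6=1.7321, r_7=4.6587 — all match ✓
Only this pose fits every beam.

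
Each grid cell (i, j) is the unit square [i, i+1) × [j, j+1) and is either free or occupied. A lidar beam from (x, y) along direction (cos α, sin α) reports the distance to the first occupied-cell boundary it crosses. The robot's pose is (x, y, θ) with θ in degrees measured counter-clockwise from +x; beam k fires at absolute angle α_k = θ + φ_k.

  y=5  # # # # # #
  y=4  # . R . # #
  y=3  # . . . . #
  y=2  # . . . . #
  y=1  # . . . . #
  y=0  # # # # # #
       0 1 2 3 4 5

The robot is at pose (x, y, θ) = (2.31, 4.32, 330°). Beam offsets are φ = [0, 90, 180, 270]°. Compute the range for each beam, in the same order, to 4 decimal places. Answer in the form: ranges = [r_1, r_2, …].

ranges = [3.1061, 0.7852, 1.3600, 2.6200]

beam 1: φ=0°, α=330°
  dir = (cos 330°, sin 330°) = (0.8660, -0.5000); from cell (2,4)
  next x-line at t=0.7967, next y-line at t=0.6400; Δt_x=1.1547, Δt_y=2.0000
    y: enter (2,3) at t=0.6400
    x: enter (3,3) at t=0.7967
    x: enter (4,3) at t=1.9514
    y: enter (4,2) at t=2.6400
    x: enter (5,2) at t=3.1061 ← occupied
  → r_1 = 3.1061
beam 2: φ=90°, α=60°
  dir = (cos 60°, sin 60°) = (0.5000, 0.8660); from cell (2,4)
  next x-line at t=1.3800, next y-line at t=0.7852; Δt_x=2.0000, Δt_y=1.1547
    y: enter (2,5) at t=0.7852 ← occupied
  → r_2 = 0.7852
beam 3: φ=180°, α=150°
  dir = (cos 150°, sin 150°) = (-0.8660, 0.5000); from cell (2,4)
  next x-line at t=0.3580, next y-line at t=1.3600; Δt_x=1.1547, Δt_y=2.0000
    x: enter (1,4) at t=0.3580
    y: enter (1,5) at t=1.3600 ← occupied
  → r_3 = 1.3600
beam 4: φ=270°, α=240°
  dir = (cos 240°, sin 240°) = (-0.5000, -0.8660); from cell (2,4)
  next x-line at t=0.6200, next y-line at t=0.3695; Δt_x=2.0000, Δt_y=1.1547
    y: enter (2,3) at t=0.3695
    x: enter (1,3) at t=0.6200
    y: enter (1,2) at t=1.5242
    x: enter (0,2) at t=2.6200 ← occupied
  → r_4 = 2.6200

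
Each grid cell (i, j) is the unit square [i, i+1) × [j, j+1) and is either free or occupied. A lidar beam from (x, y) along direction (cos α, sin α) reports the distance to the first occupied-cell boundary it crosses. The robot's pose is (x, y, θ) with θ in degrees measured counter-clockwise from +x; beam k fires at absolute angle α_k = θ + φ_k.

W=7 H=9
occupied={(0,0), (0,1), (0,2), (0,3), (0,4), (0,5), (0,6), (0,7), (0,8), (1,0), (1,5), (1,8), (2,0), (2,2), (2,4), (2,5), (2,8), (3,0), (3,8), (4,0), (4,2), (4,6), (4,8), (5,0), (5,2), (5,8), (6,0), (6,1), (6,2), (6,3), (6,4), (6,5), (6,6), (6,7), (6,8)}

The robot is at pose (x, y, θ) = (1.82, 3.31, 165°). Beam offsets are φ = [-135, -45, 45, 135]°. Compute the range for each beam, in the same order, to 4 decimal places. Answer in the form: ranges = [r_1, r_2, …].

ranges = [4.8266, 1.6400, 0.9469, 0.3600]

beam 1: φ=-135°, α=30°
  dir = (cos 30°, sin 30°) = (0.8660, 0.5000); from cell (1,3)
  next x-line at t=0.2078, next y-line at t=1.3800; Δt_x=1.1547, Δt_y=2.0000
    x: enter (2,3) at t=0.2078
    x: enter (3,3) at t=1.3625
    y: enter (3,4) at t=1.3800
    x: enter (4,4) at t=2.5172
    y: enter (4,5) at t=3.3800
    x: enter (5,5) at t=3.6719
    x: enter (6,5) at t=4.8266 ← occupied
  → r_1 = 4.8266
beam 2: φ=-45°, α=120°
  dir = (cos 120°, sin 120°) = (-0.5000, 0.8660); from cell (1,3)
  next x-line at t=1.6400, next y-line at t=0.7967; Δt_x=2.0000, Δt_y=1.1547
    y: enter (1,4) at t=0.7967
    x: enter (0,4) at t=1.6400 ← occupied
  → r_2 = 1.6400
beam 3: φ=45°, α=210°
  dir = (cos 210°, sin 210°) = (-0.8660, -0.5000); from cell (1,3)
  next x-line at t=0.9469, next y-line at t=0.6200; Δt_x=1.1547, Δt_y=2.0000
    y: enter (1,2) at t=0.6200
    x: enter (0,2) at t=0.9469 ← occupied
  → r_3 = 0.9469
beam 4: φ=135°, α=300°
  dir = (cos 300°, sin 300°) = (0.5000, -0.8660); from cell (1,3)
  next x-line at t=0.3600, next y-line at t=0.3580; Δt_x=2.0000, Δt_y=1.1547
    y: enter (1,2) at t=0.3580
    x: enter (2,2) at t=0.3600 ← occupied
  → r_4 = 0.3600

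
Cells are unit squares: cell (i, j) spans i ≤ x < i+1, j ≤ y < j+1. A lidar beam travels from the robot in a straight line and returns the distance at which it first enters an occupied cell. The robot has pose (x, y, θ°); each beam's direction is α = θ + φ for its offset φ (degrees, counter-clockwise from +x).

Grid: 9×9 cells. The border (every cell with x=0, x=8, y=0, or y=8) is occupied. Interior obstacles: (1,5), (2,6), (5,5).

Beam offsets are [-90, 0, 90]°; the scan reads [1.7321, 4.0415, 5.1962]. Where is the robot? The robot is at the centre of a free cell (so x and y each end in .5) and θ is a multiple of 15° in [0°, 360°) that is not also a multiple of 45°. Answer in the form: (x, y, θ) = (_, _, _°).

Candidates: 46 free-cell centres × 16 headings = 736 poses. Raycast each; keep the one whose scan matches to 4 dp.
  (7.5, 1.5, 15°): beam 1 = 0.5176 ≠ 1.7321 ✗
  (6.5, 1.5, 165°): beam 1 = 5.7956 ≠ 1.7321 ✗
  (5.5, 2.5, 330°): beam 2 = 2.8868 ≠ 4.0415 ✗
  (4.5, 4.5, 75°): beam 1 = 3.6235 ≠ 1.7321 ✗
  …
  (3.5, 4.5, 240°): r_1=1.7321, r_2=4.0415, r_3=5.1962 — all match ✓
Unique over the lattice → pose = (3.5, 4.5, 240°).

(x, y, θ) = (3.5, 4.5, 240°)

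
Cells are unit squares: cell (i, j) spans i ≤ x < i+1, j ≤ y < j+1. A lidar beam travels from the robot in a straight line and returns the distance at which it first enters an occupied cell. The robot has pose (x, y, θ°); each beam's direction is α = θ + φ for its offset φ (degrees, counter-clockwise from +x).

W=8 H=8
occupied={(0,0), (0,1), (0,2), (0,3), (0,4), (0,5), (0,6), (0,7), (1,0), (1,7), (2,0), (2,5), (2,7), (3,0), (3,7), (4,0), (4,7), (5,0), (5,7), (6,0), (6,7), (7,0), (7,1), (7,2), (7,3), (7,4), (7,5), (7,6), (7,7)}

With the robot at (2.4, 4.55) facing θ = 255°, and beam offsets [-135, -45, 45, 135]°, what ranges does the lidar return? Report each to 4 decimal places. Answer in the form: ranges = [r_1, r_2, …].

beam 1: φ=-135°, α=120°
  direction (-0.5000, 0.8660); cell (2,4); t to first gridline: x 0.8000, y 0.5196 (then +2.0000 / +1.1547)
    (2,5) via y @ 0.5196  # hit
  → r_1 = 0.5196
beam 2: φ=-45°, α=210°
  direction (-0.8660, -0.5000); cell (2,4); t to first gridline: x 0.4619, y 1.1000 (then +1.1547 / +2.0000)
    (1,4) via x @ 0.4619
    (1,3) via y @ 1.1000
    (0,3) via x @ 1.6166  # hit
  → r_2 = 1.6166
beam 3: φ=45°, α=300°
  direction (0.5000, -0.8660); cell (2,4); t to first gridline: x 1.2000, y 0.6351 (then +2.0000 / +1.1547)
    (2,3) via y @ 0.6351
    (3,3) via x @ 1.2000
    (3,2) via y @ 1.7898
    (3,1) via y @ 2.9445
    (4,1) via x @ 3.2000
    (4,0) via y @ 4.0992  # hit
  → r_3 = 4.0992
beam 4: φ=135°, α=30°
  direction (0.8660, 0.5000); cell (2,4); t to first gridline: x 0.6928, y 0.9000 (then +1.1547 / +2.0000)
    (3,4) via x @ 0.6928
    (3,5) via y @ 0.9000
    (4,5) via x @ 1.8475
    (4,6) via y @ 2.9000
    (5,6) via x @ 3.0022
    (6,6) via x @ 4.1569
    (6,7) via y @ 4.9000  # hit
  → r_4 = 4.9000

ranges = [0.5196, 1.6166, 4.0992, 4.9000]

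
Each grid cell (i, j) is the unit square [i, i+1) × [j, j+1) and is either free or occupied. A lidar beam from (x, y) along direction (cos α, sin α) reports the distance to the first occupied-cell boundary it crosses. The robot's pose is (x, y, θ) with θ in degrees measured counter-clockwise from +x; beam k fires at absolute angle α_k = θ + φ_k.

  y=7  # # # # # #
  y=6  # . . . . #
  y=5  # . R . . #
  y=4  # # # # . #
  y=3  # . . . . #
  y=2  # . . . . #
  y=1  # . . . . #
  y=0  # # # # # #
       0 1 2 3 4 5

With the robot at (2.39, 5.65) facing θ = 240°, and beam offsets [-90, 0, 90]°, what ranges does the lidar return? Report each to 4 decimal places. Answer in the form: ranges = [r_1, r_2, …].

beam 1: φ=-90°, α=150°
  d=(-0.8660,0.5000)  start (2,5)  tX=0.4503 tY=0.7000  stride 1/|dx|=1.1547 1/|dy|=2.0000
    cross x-line → (1,5), t=0.4503
    cross y-line → (1,6), t=0.7000
    cross x-line → (0,6), t=1.6050 (wall)
  → r_1 = 1.6050
beam 2: φ=0°, α=240°
  d=(-0.5000,-0.8660)  start (2,5)  tX=0.7800 tY=0.7506  stride 1/|dx|=2.0000 1/|dy|=1.1547
    cross y-line → (2,4), t=0.7506 (wall)
  → r_2 = 0.7506
beam 3: φ=90°, α=330°
  d=(0.8660,-0.5000)  start (2,5)  tX=0.7044 tY=1.3000  stride 1/|dx|=1.1547 1/|dy|=2.0000
    cross x-line → (3,5), t=0.7044
    cross y-line → (3,4), t=1.3000 (wall)
  → r_3 = 1.3000

ranges = [1.6050, 0.7506, 1.3000]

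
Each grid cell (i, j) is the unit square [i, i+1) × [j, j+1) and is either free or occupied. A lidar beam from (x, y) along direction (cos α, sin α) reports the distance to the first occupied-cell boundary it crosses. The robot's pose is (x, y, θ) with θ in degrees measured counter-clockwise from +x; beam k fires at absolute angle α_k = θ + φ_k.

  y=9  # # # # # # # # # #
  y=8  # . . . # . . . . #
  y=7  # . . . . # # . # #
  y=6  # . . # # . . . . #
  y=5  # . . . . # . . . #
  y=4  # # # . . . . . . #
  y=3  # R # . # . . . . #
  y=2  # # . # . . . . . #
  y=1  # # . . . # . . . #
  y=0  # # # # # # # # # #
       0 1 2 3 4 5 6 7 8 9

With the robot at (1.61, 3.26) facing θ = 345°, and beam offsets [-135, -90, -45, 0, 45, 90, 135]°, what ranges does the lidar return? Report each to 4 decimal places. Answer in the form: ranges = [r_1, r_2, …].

ranges = [0.5200, 0.2692, 0.3002, 0.4038, 0.4503, 0.7661, 0.8545]

beam 1: φ=-135°, α=210°
  direction (-0.8660, -0.5000); cell (1,3); t to first gridline: x 0.7044, y 0.5200 (then +1.1547 / +2.0000)
    (1,2) via y @ 0.5200  # hit
  → r_1 = 0.5200
beam 2: φ=-90°, α=255°
  direction (-0.2588, -0.9659); cell (1,3); t to first gridline: x 2.3569, y 0.2692 (then +3.8637 / +1.0353)
    (1,2) via y @ 0.2692  # hit
  → r_2 = 0.2692
beam 3: φ=-45°, α=300°
  direction (0.5000, -0.8660); cell (1,3); t to first gridline: x 0.7800, y 0.3002 (then +2.0000 / +1.1547)
    (1,2) via y @ 0.3002  # hit
  → r_3 = 0.3002
beam 4: φ=0°, α=345°
  direction (0.9659, -0.2588); cell (1,3); t to first gridline: x 0.4038, y 1.0046 (then +1.0353 / +3.8637)
    (2,3) via x @ 0.4038  # hit
  → r_4 = 0.4038
beam 5: φ=45°, α=30°
  direction (0.8660, 0.5000); cell (1,3); t to first gridline: x 0.4503, y 1.4800 (then +1.1547 / +2.0000)
    (2,3) via x @ 0.4503  # hit
  → r_5 = 0.4503
beam 6: φ=90°, α=75°
  direction (0.2588, 0.9659); cell (1,3); t to first gridline: x 1.5068, y 0.7661 (then +3.8637 / +1.0353)
    (1,4) via y @ 0.7661  # hit
  → r_6 = 0.7661
beam 7: φ=135°, α=120°
  direction (-0.5000, 0.8660); cell (1,3); t to first gridline: x 1.2200, y 0.8545 (then +2.0000 / +1.1547)
    (1,4) via y @ 0.8545  # hit
  → r_7 = 0.8545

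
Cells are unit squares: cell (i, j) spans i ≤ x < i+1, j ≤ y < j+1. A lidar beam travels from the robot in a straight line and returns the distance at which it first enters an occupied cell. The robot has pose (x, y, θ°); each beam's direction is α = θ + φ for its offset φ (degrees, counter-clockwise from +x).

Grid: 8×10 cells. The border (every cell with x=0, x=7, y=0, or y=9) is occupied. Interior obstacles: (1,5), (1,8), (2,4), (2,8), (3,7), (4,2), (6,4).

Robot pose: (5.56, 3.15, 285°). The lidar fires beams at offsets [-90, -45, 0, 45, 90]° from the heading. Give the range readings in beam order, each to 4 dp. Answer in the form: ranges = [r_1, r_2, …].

beam 1: φ=-90°, α=195°
  cosα=-0.9659 sinα=-0.2588 | (5,3) | tMaxX 0.5798 tMaxY 0.5796 | tΔX 1.0353 tΔY 3.8637
    t=0.5796 [y] (5,2)
    t=0.5798 [x] (4,2) — stop
  → r_1 = 0.5798
beam 2: φ=-45°, α=240°
  cosα=-0.5000 sinα=-0.8660 | (5,3) | tMaxX 1.1200 tMaxY 0.1732 | tΔX 2.0000 tΔY 1.1547
    t=0.1732 [y] (5,2)
    t=1.1200 [x] (4,2) — stop
  → r_2 = 1.1200
beam 3: φ=0°, α=285°
  cosα=0.2588 sinα=-0.9659 | (5,3) | tMaxX 1.7000 tMaxY 0.1553 | tΔX 3.8637 tΔY 1.0353
    t=0.1553 [y] (5,2)
    t=1.1906 [y] (5,1)
    t=1.7000 [x] (6,1)
    t=2.2258 [y] (6,0) — stop
  → r_3 = 2.2258
beam 4: φ=45°, α=330°
  cosα=0.8660 sinα=-0.5000 | (5,3) | tMaxX 0.5081 tMaxY 0.3000 | tΔX 1.1547 tΔY 2.0000
    t=0.3000 [y] (5,2)
    t=0.5081 [x] (6,2)
    t=1.6628 [x] (7,2) — stop
  → r_4 = 1.6628
beam 5: φ=90°, α=15°
  cosα=0.9659 sinα=0.2588 | (5,3) | tMaxX 0.4555 tMaxY 3.2841 | tΔX 1.0353 tΔY 3.8637
    t=0.4555 [x] (6,3)
    t=1.4908 [x] (7,3) — stop
  → r_5 = 1.4908

ranges = [0.5798, 1.1200, 2.2258, 1.6628, 1.4908]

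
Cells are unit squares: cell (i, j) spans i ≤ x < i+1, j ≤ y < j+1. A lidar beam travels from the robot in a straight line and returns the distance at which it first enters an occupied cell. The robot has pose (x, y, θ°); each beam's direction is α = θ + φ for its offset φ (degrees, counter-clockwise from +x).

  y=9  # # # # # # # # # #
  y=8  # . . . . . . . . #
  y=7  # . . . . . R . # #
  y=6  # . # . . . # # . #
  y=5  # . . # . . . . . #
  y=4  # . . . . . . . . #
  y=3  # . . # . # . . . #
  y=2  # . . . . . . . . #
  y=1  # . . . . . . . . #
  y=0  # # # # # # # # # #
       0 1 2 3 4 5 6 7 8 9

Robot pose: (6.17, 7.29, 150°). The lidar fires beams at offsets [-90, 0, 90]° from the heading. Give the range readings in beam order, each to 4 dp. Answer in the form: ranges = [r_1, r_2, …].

ranges = [1.9745, 3.4200, 0.3349]

beam 1: φ=-90°, α=60°
  dir = (cos 60°, sin 60°) = (0.5000, 0.8660); from cell (6,7)
  next x-line at t=1.6600, next y-line at t=0.8198; Δt_x=2.0000, Δt_y=1.1547
    y: enter (6,8) at t=0.8198
    x: enter (7,8) at t=1.6600
    y: enter (7,9) at t=1.9745 ← occupied
  → r_1 = 1.9745
beam 2: φ=0°, α=150°
  dir = (cos 150°, sin 150°) = (-0.8660, 0.5000); from cell (6,7)
  next x-line at t=0.1963, next y-line at t=1.4200; Δt_x=1.1547, Δt_y=2.0000
    x: enter (5,7) at t=0.1963
    x: enter (4,7) at t=1.3510
    y: enter (4,8) at t=1.4200
    x: enter (3,8) at t=2.5057
    y: enter (3,9) at t=3.4200 ← occupied
  → r_2 = 3.4200
beam 3: φ=90°, α=240°
  dir = (cos 240°, sin 240°) = (-0.5000, -0.8660); from cell (6,7)
  next x-line at t=0.3400, next y-line at t=0.3349; Δt_x=2.0000, Δt_y=1.1547
    y: enter (6,6) at t=0.3349 ← occupied
  → r_3 = 0.3349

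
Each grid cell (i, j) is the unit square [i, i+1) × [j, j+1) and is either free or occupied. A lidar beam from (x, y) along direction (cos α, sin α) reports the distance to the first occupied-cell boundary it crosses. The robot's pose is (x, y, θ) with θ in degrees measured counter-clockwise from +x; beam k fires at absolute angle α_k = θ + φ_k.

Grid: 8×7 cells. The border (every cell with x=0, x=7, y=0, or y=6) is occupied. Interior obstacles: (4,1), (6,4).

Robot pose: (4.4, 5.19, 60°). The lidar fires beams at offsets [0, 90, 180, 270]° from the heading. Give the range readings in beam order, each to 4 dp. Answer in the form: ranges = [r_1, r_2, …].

beam 1: φ=0°, α=60°
  direction (0.5000, 0.8660); cell (4,5); t to first gridline: x 1.2000, y 0.9353 (then +2.0000 / +1.1547)
    (4,6) via y @ 0.9353  # hit
  → r_1 = 0.9353
beam 2: φ=90°, α=150°
  direction (-0.8660, 0.5000); cell (4,5); t to first gridline: x 0.4619, y 1.6200 (then +1.1547 / +2.0000)
    (3,5) via x @ 0.4619
    (2,5) via x @ 1.6166
    (2,6) via y @ 1.6200  # hit
  → r_2 = 1.6200
beam 3: φ=180°, α=240°
  direction (-0.5000, -0.8660); cell (4,5); t to first gridline: x 0.8000, y 0.2194 (then +2.0000 / +1.1547)
    (4,4) via y @ 0.2194
    (3,4) via x @ 0.8000
    (3,3) via y @ 1.3741
    (3,2) via y @ 2.5288
    (2,2) via x @ 2.8000
    (2,1) via y @ 3.6835
    (1,1) via x @ 4.8000
    (1,0) via y @ 4.8382  # hit
  → r_3 = 4.8382
beam 4: φ=270°, α=330°
  direction (0.8660, -0.5000); cell (4,5); t to first gridline: x 0.6928, y 0.3800 (then +1.1547 / +2.0000)
    (4,4) via y @ 0.3800
    (5,4) via x @ 0.6928
    (6,4) via x @ 1.8475  # hit
  → r_4 = 1.8475

ranges = [0.9353, 1.6200, 4.8382, 1.8475]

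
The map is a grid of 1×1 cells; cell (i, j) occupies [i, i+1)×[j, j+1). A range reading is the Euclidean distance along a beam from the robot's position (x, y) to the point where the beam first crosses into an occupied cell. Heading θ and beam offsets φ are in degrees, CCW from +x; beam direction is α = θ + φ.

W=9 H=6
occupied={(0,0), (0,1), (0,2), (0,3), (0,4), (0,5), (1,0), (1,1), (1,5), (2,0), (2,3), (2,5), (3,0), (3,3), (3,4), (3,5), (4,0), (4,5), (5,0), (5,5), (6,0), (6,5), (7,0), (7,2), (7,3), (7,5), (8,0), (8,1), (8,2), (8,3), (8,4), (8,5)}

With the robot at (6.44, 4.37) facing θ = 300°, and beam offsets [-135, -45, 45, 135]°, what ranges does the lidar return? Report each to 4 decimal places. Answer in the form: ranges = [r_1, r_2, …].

beam 1: φ=-135°, α=165°
  cosα=-0.9659 sinα=0.2588 | (6,4) | tMaxX 0.4555 tMaxY 2.4341 | tΔX 1.0353 tΔY 3.8637
    t=0.4555 [x] (5,4)
    t=1.4908 [x] (4,4)
    t=2.4341 [y] (4,5) — stop
  → r_1 = 2.4341
beam 2: φ=-45°, α=255°
  cosα=-0.2588 sinα=-0.9659 | (6,4) | tMaxX 1.7000 tMaxY 0.3831 | tΔX 3.8637 tΔY 1.0353
    t=0.3831 [y] (6,3)
    t=1.4183 [y] (6,2)
    t=1.7000 [x] (5,2)
    t=2.4536 [y] (5,1)
    t=3.4889 [y] (5,0) — stop
  → r_2 = 3.4889
beam 3: φ=45°, α=345°
  cosα=0.9659 sinα=-0.2588 | (6,4) | tMaxX 0.5798 tMaxY 1.4296 | tΔX 1.0353 tΔY 3.8637
    t=0.5798 [x] (7,4)
    t=1.4296 [y] (7,3) — stop
  → r_3 = 1.4296
beam 4: φ=135°, α=75°
  cosα=0.2588 sinα=0.9659 | (6,4) | tMaxX 2.1637 tMaxY 0.6522 | tΔX 3.8637 tΔY 1.0353
    t=0.6522 [y] (6,5) — stop
  → r_4 = 0.6522

ranges = [2.4341, 3.4889, 1.4296, 0.6522]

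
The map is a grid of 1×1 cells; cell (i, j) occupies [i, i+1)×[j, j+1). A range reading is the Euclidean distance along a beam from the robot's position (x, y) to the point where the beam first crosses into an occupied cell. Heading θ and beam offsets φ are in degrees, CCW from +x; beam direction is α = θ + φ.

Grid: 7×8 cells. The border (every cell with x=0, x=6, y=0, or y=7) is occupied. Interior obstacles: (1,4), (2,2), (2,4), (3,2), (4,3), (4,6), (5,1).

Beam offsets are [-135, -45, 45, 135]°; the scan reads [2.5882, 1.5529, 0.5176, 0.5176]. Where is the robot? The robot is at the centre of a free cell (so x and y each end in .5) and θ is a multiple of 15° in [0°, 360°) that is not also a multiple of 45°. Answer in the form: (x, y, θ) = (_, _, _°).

(x, y, θ) = (1.5, 5.5, 150°)

Enumerate (i+0.5, j+0.5, θ) over the 23 free cells and 16 admissible headings. For each, cast all 4 beams and compare to the given ranges.
  (2.5, 1.5, 150°): beam 1 = 3.6235 ≠ 2.5882 ✗
  (1.5, 3.5, 300°): beam 1 = 0.5176 ≠ 2.5882 ✗
  (3.5, 6.5, 75°): beam 1 = 2.8868 ≠ 2.5882 ✗
  …
  (1.5, 5.5, 150°): r_1=2.5882, r_2=1.5529, r_3=0.5176, r_4=0.5176 — all match ✓
No second candidate reproduces the full scan.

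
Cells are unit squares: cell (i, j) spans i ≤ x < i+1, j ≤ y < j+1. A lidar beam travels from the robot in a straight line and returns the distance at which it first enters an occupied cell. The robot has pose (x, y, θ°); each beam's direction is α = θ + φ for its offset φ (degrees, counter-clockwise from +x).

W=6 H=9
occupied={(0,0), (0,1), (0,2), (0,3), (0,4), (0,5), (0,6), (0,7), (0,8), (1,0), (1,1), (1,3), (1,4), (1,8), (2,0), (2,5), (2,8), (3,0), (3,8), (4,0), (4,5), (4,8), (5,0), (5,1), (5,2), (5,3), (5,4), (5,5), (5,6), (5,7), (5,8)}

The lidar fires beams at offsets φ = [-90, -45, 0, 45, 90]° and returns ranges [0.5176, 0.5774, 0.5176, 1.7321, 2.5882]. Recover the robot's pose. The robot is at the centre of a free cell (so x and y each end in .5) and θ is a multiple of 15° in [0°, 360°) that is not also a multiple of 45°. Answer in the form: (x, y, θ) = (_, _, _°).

The pose lattice has 23·16 = 368 candidates. Test each by forward raycasting.
  (2.5, 3.5, 30°): beam 1 = 2.8868 ≠ 0.5176 ✗
  (4.5, 4.5, 120°): beam 1 = 0.5774 ≠ 0.5176 ✗
  (2.5, 7.5, 330°): beam 1 = 2.8868 ≠ 0.5176 ✗
  (2.5, 2.5, 285°): beam 1 = 1.5529 ≠ 0.5176 ✗
  …
  (4.5, 4.5, 105°): r_1=0.5176, r_2=0.5774, r_3=0.5176, r_4=1.7321, r_5=2.5882 — all match ✓
Unique over the lattice → pose = (4.5, 4.5, 105°).

(x, y, θ) = (4.5, 4.5, 105°)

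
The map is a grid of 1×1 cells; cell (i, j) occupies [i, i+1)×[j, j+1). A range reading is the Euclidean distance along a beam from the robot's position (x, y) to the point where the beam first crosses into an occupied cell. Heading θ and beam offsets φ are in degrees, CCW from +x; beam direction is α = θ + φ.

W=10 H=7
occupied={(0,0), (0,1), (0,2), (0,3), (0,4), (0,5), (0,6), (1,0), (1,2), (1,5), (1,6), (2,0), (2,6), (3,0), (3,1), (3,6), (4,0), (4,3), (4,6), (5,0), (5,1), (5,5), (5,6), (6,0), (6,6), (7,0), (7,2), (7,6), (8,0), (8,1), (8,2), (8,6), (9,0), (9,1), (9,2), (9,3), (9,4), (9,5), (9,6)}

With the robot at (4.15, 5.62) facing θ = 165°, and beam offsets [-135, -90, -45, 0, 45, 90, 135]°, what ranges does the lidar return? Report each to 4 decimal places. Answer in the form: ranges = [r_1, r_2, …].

beam 1: φ=-135°, α=30°
  cosα=0.8660 sinα=0.5000 | (4,5) | tMaxX 0.9815 tMaxY 0.7600 | tΔX 1.1547 tΔY 2.0000
    t=0.7600 [y] (4,6) — stop
  → r_1 = 0.7600
beam 2: φ=-90°, α=75°
  cosα=0.2588 sinα=0.9659 | (4,5) | tMaxX 3.2841 tMaxY 0.3934 | tΔX 3.8637 tΔY 1.0353
    t=0.3934 [y] (4,6) — stop
  → r_2 = 0.3934
beam 3: φ=-45°, α=120°
  cosα=-0.5000 sinα=0.8660 | (4,5) | tMaxX 0.3000 tMaxY 0.4388 | tΔX 2.0000 tΔY 1.1547
    t=0.3000 [x] (3,5)
    t=0.4388 [y] (3,6) — stop
  → r_3 = 0.4388
beam 4: φ=0°, α=165°
  cosα=-0.9659 sinα=0.2588 | (4,5) | tMaxX 0.1553 tMaxY 1.4682 | tΔX 1.0353 tΔY 3.8637
    t=0.1553 [x] (3,5)
    t=1.1906 [x] (2,5)
    t=1.4682 [y] (2,6) — stop
  → r_4 = 1.4682
beam 5: φ=45°, α=210°
  cosα=-0.8660 sinα=-0.5000 | (4,5) | tMaxX 0.1732 tMaxY 1.2400 | tΔX 1.1547 tΔY 2.0000
    t=0.1732 [x] (3,5)
    t=1.2400 [y] (3,4)
    t=1.3279 [x] (2,4)
    t=2.4826 [x] (1,4)
    t=3.2400 [y] (1,3)
    t=3.6373 [x] (0,3) — stop
  → r_5 = 3.6373
beam 6: φ=90°, α=255°
  cosα=-0.2588 sinα=-0.9659 | (4,5) | tMaxX 0.5796 tMaxY 0.6419 | tΔX 3.8637 tΔY 1.0353
    t=0.5796 [x] (3,5)
    t=0.6419 [y] (3,4)
    t=1.6771 [y] (3,3)
    t=2.7124 [y] (3,2)
    t=3.7477 [y] (3,1) — stop
  → r_6 = 3.7477
beam 7: φ=135°, α=300°
  cosα=0.5000 sinα=-0.8660 | (4,5) | tMaxX 1.7000 tMaxY 0.7159 | tΔX 2.0000 tΔY 1.1547
    t=0.7159 [y] (4,4)
    t=1.7000 [x] (5,4)
    t=1.8706 [y] (5,3)
    t=3.0253 [y] (5,2)
    t=3.7000 [x] (6,2)
    t=4.1800 [y] (6,1)
    t=5.3347 [y] (6,0) — stop
  → r_7 = 5.3347

ranges = [0.7600, 0.3934, 0.4388, 1.4682, 3.6373, 3.7477, 5.3347]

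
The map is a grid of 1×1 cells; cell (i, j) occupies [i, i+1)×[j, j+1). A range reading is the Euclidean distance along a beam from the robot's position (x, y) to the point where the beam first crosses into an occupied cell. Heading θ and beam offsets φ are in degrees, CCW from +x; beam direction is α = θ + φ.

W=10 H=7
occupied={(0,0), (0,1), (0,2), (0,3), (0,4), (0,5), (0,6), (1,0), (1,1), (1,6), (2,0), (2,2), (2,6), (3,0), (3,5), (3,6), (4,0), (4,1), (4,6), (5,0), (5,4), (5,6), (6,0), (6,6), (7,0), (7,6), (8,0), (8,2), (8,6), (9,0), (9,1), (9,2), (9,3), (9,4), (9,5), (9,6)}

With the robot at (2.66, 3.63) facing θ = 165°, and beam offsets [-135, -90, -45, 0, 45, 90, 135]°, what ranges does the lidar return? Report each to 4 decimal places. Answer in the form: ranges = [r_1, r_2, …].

ranges = [2.7020, 1.4183, 2.7366, 1.7186, 1.9168, 0.6522, 2.6800]

beam 1: φ=-135°, α=30°
  direction (0.8660, 0.5000); cell (2,3); t to first gridline: x 0.3926, y 0.7400 (then +1.1547 / +2.0000)
    (3,3) via x @ 0.3926
    (3,4) via y @ 0.7400
    (4,4) via x @ 1.5473
    (5,4) via x @ 2.7020  # hit
  → r_1 = 2.7020
beam 2: φ=-90°, α=75°
  direction (0.2588, 0.9659); cell (2,3); t to first gridline: x 1.3137, y 0.3831 (then +3.8637 / +1.0353)
    (2,4) via y @ 0.3831
    (3,4) via x @ 1.3137
    (3,5) via y @ 1.4183  # hit
  → r_2 = 1.4183
beam 3: φ=-45°, α=120°
  direction (-0.5000, 0.8660); cell (2,3); t to first gridline: x 1.3200, y 0.4272 (then +2.0000 / +1.1547)
    (2,4) via y @ 0.4272
    (1,4) via x @ 1.3200
    (1,5) via y @ 1.5819
    (1,6) via y @ 2.7366  # hit
  → r_3 = 2.7366
beam 4: φ=0°, α=165°
  direction (-0.9659, 0.2588); cell (2,3); t to first gridline: x 0.6833, y 1.4296 (then +1.0353 / +3.8637)
    (1,3) via x @ 0.6833
    (1,4) via y @ 1.4296
    (0,4) via x @ 1.7186  # hit
  → r_4 = 1.7186
beam 5: φ=45°, α=210°
  direction (-0.8660, -0.5000); cell (2,3); t to first gridline: x 0.7621, y 1.2600 (then +1.1547 / +2.0000)
    (1,3) via x @ 0.7621
    (1,2) via y @ 1.2600
    (0,2) via x @ 1.9168  # hit
  → r_5 = 1.9168
beam 6: φ=90°, α=255°
  direction (-0.2588, -0.9659); cell (2,3); t to first gridline: x 2.5500, y 0.6522 (then +3.8637 / +1.0353)
    (2,2) via y @ 0.6522  # hit
  → r_6 = 0.6522
beam 7: φ=135°, α=300°
  direction (0.5000, -0.8660); cell (2,3); t to first gridline: x 0.6800, y 0.7275 (then +2.0000 / +1.1547)
    (3,3) via x @ 0.6800
    (3,2) via y @ 0.7275
    (3,1) via y @ 1.8822
    (4,1) via x @ 2.6800  # hit
  → r_7 = 2.6800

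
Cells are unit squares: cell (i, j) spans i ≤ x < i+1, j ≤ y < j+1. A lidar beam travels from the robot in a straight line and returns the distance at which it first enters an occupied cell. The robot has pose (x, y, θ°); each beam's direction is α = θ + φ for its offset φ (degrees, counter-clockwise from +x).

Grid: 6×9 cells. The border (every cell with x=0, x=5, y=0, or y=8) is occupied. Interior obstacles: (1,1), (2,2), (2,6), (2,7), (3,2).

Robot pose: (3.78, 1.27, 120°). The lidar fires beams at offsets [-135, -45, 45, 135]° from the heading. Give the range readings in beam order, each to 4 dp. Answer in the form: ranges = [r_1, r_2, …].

beam 1: φ=-135°, α=345°
  cosα=0.9659 sinα=-0.2588 | (3,1) | tMaxX 0.2278 tMaxY 1.0432 | tΔX 1.0353 tΔY 3.8637
    t=0.2278 [x] (4,1)
    t=1.0432 [y] (4,0) — stop
  → r_1 = 1.0432
beam 2: φ=-45°, α=75°
  cosα=0.2588 sinα=0.9659 | (3,1) | tMaxX 0.8500 tMaxY 0.7558 | tΔX 3.8637 tΔY 1.0353
    t=0.7558 [y] (3,2) — stop
  → r_2 = 0.7558
beam 3: φ=45°, α=165°
  cosα=-0.9659 sinα=0.2588 | (3,1) | tMaxX 0.8075 tMaxY 2.8205 | tΔX 1.0353 tΔY 3.8637
    t=0.8075 [x] (2,1)
    t=1.8428 [x] (1,1) — stop
  → r_3 = 1.8428
beam 4: φ=135°, α=255°
  cosα=-0.2588 sinα=-0.9659 | (3,1) | tMaxX 3.0137 tMaxY 0.2795 | tΔX 3.8637 tΔY 1.0353
    t=0.2795 [y] (3,0) — stop
  → r_4 = 0.2795

ranges = [1.0432, 0.7558, 1.8428, 0.2795]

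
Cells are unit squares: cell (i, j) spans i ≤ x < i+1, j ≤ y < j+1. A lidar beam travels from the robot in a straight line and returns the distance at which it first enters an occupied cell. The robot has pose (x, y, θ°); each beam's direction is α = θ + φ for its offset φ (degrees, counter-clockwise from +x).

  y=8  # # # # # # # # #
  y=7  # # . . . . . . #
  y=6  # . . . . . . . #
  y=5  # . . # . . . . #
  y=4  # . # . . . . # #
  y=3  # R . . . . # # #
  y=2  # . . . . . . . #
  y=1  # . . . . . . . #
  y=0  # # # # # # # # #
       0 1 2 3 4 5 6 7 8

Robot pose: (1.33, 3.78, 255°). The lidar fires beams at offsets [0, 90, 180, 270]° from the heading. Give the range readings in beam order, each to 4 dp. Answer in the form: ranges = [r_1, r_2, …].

ranges = [1.2750, 6.9053, 4.3689, 0.3416]

beam 1: φ=0°, α=255°
  cosα=-0.2588 sinα=-0.9659 | (1,3) | tMaxX 1.2750 tMaxY 0.8075 | tΔX 3.8637 tΔY 1.0353
    t=0.8075 [y] (1,2)
    t=1.2750 [x] (0,2) — stop
  → r_1 = 1.2750
beam 2: φ=90°, α=345°
  cosα=0.9659 sinα=-0.2588 | (1,3) | tMaxX 0.6936 tMaxY 3.0137 | tΔX 1.0353 tΔY 3.8637
    t=0.6936 [x] (2,3)
    t=1.7289 [x] (3,3)
    t=2.7642 [x] (4,3)
    t=3.0137 [y] (4,2)
    t=3.7995 [x] (5,2)
    t=4.8347 [x] (6,2)
    t=5.8700 [x] (7,2)
    t=6.8774 [y] (7,1)
    t=6.9053 [x] (8,1) — stop
  → r_2 = 6.9053
beam 3: φ=180°, α=75°
  cosα=0.2588 sinα=0.9659 | (1,3) | tMaxX 2.5887 tMaxY 0.2278 | tΔX 3.8637 tΔY 1.0353
    t=0.2278 [y] (1,4)
    t=1.2630 [y] (1,5)
    t=2.2983 [y] (1,6)
    t=2.5887 [x] (2,6)
    t=3.3336 [y] (2,7)
    t=4.3689 [y] (2,8) — stop
  → r_3 = 4.3689
beam 4: φ=270°, α=165°
  cosα=-0.9659 sinα=0.2588 | (1,3) | tMaxX 0.3416 tMaxY 0.8500 | tΔX 1.0353 tΔY 3.8637
    t=0.3416 [x] (0,3) — stop
  → r_4 = 0.3416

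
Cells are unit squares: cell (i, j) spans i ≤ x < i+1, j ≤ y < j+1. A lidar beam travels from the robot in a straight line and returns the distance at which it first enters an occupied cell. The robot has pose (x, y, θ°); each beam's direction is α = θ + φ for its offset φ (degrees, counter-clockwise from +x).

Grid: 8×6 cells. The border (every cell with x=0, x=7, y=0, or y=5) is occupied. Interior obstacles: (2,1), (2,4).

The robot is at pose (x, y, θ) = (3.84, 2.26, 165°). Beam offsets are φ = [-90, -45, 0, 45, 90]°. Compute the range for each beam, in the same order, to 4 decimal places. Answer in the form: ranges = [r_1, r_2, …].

beam 1: φ=-90°, α=75°
  direction (0.2588, 0.9659); cell (3,2); t to first gridline: x 0.6182, y 0.7661 (then +3.8637 / +1.0353)
    (4,2) via x @ 0.6182
    (4,3) via y @ 0.7661
    (4,4) via y @ 1.8014
    (4,5) via y @ 2.8367  # hit
  → r_1 = 2.8367
beam 2: φ=-45°, α=120°
  direction (-0.5000, 0.8660); cell (3,2); t to first gridline: x 1.6800, y 0.8545 (then +2.0000 / +1.1547)
    (3,3) via y @ 0.8545
    (2,3) via x @ 1.6800
    (2,4) via y @ 2.0092  # hit
  → r_2 = 2.0092
beam 3: φ=0°, α=165°
  direction (-0.9659, 0.2588); cell (3,2); t to first gridline: x 0.8696, y 2.8591 (then +1.0353 / +3.8637)
    (2,2) via x @ 0.8696
    (1,2) via x @ 1.9049
    (1,3) via y @ 2.8591
    (0,3) via x @ 2.9402  # hit
  → r_3 = 2.9402
beam 4: φ=45°, α=210°
  direction (-0.8660, -0.5000); cell (3,2); t to first gridline: x 0.9699, y 0.5200 (then +1.1547 / +2.0000)
    (3,1) via y @ 0.5200
    (2,1) via x @ 0.9699  # hit
  → r_4 = 0.9699
beam 5: φ=90°, α=255°
  direction (-0.2588, -0.9659); cell (3,2); t to first gridline: x 3.2455, y 0.2692 (then +3.8637 / +1.0353)
    (3,1) via y @ 0.2692
    (3,0) via y @ 1.3044  # hit
  → r_5 = 1.3044

ranges = [2.8367, 2.0092, 2.9402, 0.9699, 1.3044]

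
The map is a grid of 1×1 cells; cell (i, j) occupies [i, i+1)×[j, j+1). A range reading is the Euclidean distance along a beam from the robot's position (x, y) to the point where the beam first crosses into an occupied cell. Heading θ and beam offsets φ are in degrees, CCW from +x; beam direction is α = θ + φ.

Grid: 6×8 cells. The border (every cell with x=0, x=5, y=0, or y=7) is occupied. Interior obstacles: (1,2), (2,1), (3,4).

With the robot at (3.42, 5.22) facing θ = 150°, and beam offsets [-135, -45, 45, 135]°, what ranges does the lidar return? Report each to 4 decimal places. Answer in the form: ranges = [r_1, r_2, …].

beam 1: φ=-135°, α=15°
  d=(0.9659,0.2588)  start (3,5)  tX=0.6005 tY=3.0137  stride 1/|dx|=1.0353 1/|dy|=3.8637
    cross x-line → (4,5), t=0.6005
    cross x-line → (5,5), t=1.6357 (wall)
  → r_1 = 1.6357
beam 2: φ=-45°, α=105°
  d=(-0.2588,0.9659)  start (3,5)  tX=1.6228 tY=0.8075  stride 1/|dx|=3.8637 1/|dy|=1.0353
    cross y-line → (3,6), t=0.8075
    cross x-line → (2,6), t=1.6228
    cross y-line → (2,7), t=1.8428 (wall)
  → r_2 = 1.8428
beam 3: φ=45°, α=195°
  d=(-0.9659,-0.2588)  start (3,5)  tX=0.4348 tY=0.8500  stride 1/|dx|=1.0353 1/|dy|=3.8637
    cross x-line → (2,5), t=0.4348
    cross y-line → (2,4), t=0.8500
    cross x-line → (1,4), t=1.4701
    cross x-line → (0,4), t=2.5054 (wall)
  → r_3 = 2.5054
beam 4: φ=135°, α=285°
  d=(0.2588,-0.9659)  start (3,5)  tX=2.2409 tY=0.2278  stride 1/|dx|=3.8637 1/|dy|=1.0353
    cross y-line → (3,4), t=0.2278 (wall)
  → r_4 = 0.2278

ranges = [1.6357, 1.8428, 2.5054, 0.2278]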